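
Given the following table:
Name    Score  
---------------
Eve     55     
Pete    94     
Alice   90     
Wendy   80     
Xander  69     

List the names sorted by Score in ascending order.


Sorting by Score (ascending):
  Eve: 55
  Xander: 69
  Wendy: 80
  Alice: 90
  Pete: 94


ANSWER: Eve, Xander, Wendy, Alice, Pete


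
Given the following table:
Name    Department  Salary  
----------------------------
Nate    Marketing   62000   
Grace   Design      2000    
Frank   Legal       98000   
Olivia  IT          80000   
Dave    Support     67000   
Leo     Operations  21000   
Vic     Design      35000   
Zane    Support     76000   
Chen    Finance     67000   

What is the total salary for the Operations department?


Operations department members:
  Leo: 21000
Total = 21000 = 21000

ANSWER: 21000


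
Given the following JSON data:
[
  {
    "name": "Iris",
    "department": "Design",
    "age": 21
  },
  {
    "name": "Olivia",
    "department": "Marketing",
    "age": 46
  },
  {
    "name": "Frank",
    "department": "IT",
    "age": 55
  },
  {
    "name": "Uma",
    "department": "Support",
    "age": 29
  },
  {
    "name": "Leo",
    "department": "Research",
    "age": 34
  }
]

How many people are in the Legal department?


Scanning records for department = Legal
  No matches found
Count: 0

ANSWER: 0


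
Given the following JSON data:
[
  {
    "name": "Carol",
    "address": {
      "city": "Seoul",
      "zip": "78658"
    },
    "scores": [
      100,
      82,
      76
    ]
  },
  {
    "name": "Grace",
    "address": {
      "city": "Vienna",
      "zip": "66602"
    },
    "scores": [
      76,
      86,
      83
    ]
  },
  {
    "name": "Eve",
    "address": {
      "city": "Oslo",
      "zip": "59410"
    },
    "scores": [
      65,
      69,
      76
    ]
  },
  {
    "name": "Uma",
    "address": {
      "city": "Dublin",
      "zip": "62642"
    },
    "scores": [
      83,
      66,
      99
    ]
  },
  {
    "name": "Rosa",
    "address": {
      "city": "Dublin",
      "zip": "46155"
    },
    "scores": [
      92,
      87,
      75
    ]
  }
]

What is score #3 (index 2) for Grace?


Path: records[1].scores[2]
Value: 83

ANSWER: 83


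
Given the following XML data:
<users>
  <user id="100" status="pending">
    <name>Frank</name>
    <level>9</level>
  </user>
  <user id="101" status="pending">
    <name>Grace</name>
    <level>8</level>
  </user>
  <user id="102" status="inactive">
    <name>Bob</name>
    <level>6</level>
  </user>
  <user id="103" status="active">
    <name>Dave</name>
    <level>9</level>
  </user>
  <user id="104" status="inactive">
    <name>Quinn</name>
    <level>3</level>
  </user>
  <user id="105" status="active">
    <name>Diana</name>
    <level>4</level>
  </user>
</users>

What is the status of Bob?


Finding user with name = Bob
user id="102" status="inactive"

ANSWER: inactive


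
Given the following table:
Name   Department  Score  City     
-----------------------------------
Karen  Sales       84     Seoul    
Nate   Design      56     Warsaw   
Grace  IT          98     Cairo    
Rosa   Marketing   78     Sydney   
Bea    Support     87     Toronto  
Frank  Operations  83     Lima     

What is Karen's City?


Row 1: Karen
City = Seoul

ANSWER: Seoul


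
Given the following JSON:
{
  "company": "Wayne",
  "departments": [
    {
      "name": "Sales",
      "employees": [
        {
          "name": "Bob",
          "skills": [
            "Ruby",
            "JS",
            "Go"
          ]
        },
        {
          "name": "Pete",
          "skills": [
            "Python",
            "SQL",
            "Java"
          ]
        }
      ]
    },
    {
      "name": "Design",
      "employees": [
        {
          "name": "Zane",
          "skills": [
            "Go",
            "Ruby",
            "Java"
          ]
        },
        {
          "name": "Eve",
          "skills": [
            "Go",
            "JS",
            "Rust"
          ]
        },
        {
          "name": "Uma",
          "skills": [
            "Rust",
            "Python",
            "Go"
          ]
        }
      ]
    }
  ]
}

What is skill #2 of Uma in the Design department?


Path: departments[1].employees[2].skills[1]
Value: Python

ANSWER: Python


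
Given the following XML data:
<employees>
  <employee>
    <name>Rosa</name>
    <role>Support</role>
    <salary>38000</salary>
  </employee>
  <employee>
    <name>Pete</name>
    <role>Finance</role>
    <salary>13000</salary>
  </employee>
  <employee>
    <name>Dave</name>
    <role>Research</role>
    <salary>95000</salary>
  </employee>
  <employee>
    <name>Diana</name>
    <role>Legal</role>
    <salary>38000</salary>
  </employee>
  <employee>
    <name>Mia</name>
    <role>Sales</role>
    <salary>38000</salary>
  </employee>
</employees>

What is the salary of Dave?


Searching for <employee> with <name>Dave</name>
Found at position 3
<salary>95000</salary>

ANSWER: 95000


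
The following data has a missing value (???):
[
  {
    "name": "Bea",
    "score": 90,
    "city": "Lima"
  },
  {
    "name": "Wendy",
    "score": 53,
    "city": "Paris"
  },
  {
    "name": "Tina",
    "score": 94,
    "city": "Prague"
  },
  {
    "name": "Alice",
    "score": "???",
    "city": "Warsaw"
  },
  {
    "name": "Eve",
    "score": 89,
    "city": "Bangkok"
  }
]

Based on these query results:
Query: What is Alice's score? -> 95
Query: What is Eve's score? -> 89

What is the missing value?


The missing value is Alice's score
From query: Alice's score = 95

ANSWER: 95


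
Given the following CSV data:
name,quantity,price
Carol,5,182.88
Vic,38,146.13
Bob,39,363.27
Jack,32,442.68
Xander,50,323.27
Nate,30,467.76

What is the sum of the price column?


Values in 'price' column:
  Row 1: 182.88
  Row 2: 146.13
  Row 3: 363.27
  Row 4: 442.68
  Row 5: 323.27
  Row 6: 467.76
Sum = 182.88 + 146.13 + 363.27 + 442.68 + 323.27 + 467.76 = 1925.99

ANSWER: 1925.99


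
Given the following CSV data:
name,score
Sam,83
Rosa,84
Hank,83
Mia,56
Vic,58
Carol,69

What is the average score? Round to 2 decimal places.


Scores: 83, 84, 83, 56, 58, 69
Sum = 433
Count = 6
Average = 433 / 6 = 72.17

ANSWER: 72.17


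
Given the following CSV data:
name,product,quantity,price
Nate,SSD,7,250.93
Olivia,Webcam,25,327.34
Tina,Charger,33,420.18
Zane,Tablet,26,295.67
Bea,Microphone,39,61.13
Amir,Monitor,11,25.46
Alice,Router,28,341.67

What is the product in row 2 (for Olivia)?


Row 2: Olivia
Column 'product' = Webcam

ANSWER: Webcam


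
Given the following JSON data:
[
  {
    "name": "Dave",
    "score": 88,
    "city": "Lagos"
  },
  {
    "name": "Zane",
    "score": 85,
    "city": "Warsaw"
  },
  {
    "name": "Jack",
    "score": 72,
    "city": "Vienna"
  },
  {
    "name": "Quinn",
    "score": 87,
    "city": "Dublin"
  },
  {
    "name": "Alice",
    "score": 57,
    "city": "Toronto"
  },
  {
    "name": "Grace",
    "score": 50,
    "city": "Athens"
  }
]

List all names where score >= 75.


Filtering records where score >= 75:
  Dave (score=88) -> YES
  Zane (score=85) -> YES
  Jack (score=72) -> no
  Quinn (score=87) -> YES
  Alice (score=57) -> no
  Grace (score=50) -> no


ANSWER: Dave, Zane, Quinn


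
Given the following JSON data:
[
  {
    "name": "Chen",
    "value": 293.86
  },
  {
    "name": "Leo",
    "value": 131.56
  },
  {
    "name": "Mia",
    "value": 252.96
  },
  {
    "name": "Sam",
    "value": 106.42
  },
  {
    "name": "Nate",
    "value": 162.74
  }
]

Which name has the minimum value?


Comparing values:
  Chen: 293.86
  Leo: 131.56
  Mia: 252.96
  Sam: 106.42
  Nate: 162.74
Minimum: Sam (106.42)

ANSWER: Sam


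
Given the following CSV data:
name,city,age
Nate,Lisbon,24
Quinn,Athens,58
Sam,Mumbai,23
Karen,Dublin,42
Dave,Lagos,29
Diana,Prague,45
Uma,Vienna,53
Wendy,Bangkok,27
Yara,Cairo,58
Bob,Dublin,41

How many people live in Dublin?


Scanning city column for 'Dublin':
  Row 4: Karen -> MATCH
  Row 10: Bob -> MATCH
Total matches: 2

ANSWER: 2


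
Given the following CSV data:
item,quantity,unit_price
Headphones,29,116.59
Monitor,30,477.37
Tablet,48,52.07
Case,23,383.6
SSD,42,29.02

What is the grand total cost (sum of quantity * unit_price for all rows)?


Computing row totals:
  Headphones: 29 * 116.59 = 3381.11
  Monitor: 30 * 477.37 = 14321.1
  Tablet: 48 * 52.07 = 2499.36
  Case: 23 * 383.6 = 8822.8
  SSD: 42 * 29.02 = 1218.84
Grand total = 3381.11 + 14321.1 + 2499.36 + 8822.8 + 1218.84 = 30243.21

ANSWER: 30243.21


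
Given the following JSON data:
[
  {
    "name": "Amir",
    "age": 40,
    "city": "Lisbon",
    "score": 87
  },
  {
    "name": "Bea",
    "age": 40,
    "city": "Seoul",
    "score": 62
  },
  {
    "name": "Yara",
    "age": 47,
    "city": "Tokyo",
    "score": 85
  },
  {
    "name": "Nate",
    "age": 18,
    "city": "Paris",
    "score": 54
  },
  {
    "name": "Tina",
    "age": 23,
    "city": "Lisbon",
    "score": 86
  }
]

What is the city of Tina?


Looking up record where name = Tina
Record index: 4
Field 'city' = Lisbon

ANSWER: Lisbon


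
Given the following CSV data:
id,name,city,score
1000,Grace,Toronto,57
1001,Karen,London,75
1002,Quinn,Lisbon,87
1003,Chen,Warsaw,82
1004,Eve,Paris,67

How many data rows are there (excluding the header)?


Counting rows (excluding header):
Header: id,name,city,score
Data rows: 5

ANSWER: 5


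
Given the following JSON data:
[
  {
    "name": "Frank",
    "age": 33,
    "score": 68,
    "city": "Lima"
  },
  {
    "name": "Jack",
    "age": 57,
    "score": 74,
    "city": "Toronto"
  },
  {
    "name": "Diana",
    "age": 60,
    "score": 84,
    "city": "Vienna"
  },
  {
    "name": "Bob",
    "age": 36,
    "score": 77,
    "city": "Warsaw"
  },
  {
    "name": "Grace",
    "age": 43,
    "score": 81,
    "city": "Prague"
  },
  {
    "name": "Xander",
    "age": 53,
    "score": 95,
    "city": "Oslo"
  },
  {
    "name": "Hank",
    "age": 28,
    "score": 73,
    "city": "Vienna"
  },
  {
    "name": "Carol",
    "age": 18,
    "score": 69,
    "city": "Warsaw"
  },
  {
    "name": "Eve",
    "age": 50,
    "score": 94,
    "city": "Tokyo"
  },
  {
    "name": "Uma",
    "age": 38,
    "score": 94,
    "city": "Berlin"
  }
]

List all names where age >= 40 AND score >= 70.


Checking both conditions:
  Frank (age=33, score=68) -> no
  Jack (age=57, score=74) -> YES
  Diana (age=60, score=84) -> YES
  Bob (age=36, score=77) -> no
  Grace (age=43, score=81) -> YES
  Xander (age=53, score=95) -> YES
  Hank (age=28, score=73) -> no
  Carol (age=18, score=69) -> no
  Eve (age=50, score=94) -> YES
  Uma (age=38, score=94) -> no


ANSWER: Jack, Diana, Grace, Xander, Eve


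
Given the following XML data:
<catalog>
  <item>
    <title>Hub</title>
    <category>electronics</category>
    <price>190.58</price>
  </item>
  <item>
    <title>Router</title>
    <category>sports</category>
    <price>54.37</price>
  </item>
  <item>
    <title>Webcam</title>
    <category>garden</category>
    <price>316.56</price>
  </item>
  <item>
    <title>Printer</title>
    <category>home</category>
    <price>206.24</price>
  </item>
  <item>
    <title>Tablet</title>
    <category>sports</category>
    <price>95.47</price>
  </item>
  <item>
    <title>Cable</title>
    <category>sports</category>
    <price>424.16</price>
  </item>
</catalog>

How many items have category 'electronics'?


Scanning <item> elements for <category>electronics</category>:
  Item 1: Hub -> MATCH
Count: 1

ANSWER: 1


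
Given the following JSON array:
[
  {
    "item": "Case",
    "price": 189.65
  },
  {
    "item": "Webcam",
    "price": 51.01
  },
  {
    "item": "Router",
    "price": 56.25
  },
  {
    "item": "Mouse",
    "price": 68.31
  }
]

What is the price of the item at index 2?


Array index 2 -> Router
price = 56.25

ANSWER: 56.25


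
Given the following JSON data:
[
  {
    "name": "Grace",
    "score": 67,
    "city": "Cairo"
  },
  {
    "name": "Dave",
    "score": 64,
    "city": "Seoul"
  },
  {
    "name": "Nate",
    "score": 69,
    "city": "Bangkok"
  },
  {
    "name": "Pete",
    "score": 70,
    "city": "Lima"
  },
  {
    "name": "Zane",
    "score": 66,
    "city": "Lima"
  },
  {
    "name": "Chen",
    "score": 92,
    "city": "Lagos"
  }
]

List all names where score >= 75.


Filtering records where score >= 75:
  Grace (score=67) -> no
  Dave (score=64) -> no
  Nate (score=69) -> no
  Pete (score=70) -> no
  Zane (score=66) -> no
  Chen (score=92) -> YES


ANSWER: Chen


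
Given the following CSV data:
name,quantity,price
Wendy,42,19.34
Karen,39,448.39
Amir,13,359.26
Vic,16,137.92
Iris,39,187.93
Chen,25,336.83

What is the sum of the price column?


Values in 'price' column:
  Row 1: 19.34
  Row 2: 448.39
  Row 3: 359.26
  Row 4: 137.92
  Row 5: 187.93
  Row 6: 336.83
Sum = 19.34 + 448.39 + 359.26 + 137.92 + 187.93 + 336.83 = 1489.67

ANSWER: 1489.67


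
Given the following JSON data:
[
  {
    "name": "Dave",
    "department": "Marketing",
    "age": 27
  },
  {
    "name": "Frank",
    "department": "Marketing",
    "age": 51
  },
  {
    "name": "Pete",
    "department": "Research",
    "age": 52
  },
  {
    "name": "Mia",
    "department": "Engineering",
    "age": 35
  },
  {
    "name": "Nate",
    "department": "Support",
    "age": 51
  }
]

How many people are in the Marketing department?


Scanning records for department = Marketing
  Record 0: Dave
  Record 1: Frank
Count: 2

ANSWER: 2


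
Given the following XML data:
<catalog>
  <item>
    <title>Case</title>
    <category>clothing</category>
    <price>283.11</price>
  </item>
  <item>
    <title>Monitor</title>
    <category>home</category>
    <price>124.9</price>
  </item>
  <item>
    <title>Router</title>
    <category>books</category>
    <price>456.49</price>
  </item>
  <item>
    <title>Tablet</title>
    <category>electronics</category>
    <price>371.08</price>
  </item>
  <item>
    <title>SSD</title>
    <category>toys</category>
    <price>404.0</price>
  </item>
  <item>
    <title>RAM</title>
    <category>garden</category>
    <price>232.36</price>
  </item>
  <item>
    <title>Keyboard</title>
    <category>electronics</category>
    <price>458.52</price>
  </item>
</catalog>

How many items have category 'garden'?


Scanning <item> elements for <category>garden</category>:
  Item 6: RAM -> MATCH
Count: 1

ANSWER: 1


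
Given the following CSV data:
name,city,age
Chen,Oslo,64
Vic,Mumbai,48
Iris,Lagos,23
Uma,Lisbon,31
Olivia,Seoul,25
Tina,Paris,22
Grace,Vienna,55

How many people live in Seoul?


Scanning city column for 'Seoul':
  Row 5: Olivia -> MATCH
Total matches: 1

ANSWER: 1


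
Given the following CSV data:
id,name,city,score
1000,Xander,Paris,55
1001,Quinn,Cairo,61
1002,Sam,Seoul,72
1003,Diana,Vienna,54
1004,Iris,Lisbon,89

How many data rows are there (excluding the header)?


Counting rows (excluding header):
Header: id,name,city,score
Data rows: 5

ANSWER: 5


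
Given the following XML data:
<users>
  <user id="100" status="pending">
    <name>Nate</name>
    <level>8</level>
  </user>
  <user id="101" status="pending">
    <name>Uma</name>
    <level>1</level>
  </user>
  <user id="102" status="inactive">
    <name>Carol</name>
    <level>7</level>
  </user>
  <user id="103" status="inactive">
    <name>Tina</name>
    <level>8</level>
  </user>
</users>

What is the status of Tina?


Finding user with name = Tina
user id="103" status="inactive"

ANSWER: inactive


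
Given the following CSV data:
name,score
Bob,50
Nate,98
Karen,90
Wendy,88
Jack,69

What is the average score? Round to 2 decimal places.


Scores: 50, 98, 90, 88, 69
Sum = 395
Count = 5
Average = 395 / 5 = 79.00

ANSWER: 79.00


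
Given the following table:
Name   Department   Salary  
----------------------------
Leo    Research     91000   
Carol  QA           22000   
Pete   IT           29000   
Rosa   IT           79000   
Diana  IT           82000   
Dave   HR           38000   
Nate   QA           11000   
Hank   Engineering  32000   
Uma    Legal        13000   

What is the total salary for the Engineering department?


Engineering department members:
  Hank: 32000
Total = 32000 = 32000

ANSWER: 32000


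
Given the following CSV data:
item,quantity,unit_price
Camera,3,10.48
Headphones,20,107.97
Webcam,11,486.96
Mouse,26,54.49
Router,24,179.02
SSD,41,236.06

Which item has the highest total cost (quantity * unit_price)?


Computing row totals:
  Camera: 31.44
  Headphones: 2159.4
  Webcam: 5356.56
  Mouse: 1416.74
  Router: 4296.48
  SSD: 9678.46
Maximum: SSD (9678.46)

ANSWER: SSD


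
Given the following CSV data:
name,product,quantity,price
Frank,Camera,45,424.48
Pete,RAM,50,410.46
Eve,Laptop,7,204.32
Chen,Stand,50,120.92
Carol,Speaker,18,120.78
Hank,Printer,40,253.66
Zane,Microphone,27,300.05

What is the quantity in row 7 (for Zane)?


Row 7: Zane
Column 'quantity' = 27

ANSWER: 27


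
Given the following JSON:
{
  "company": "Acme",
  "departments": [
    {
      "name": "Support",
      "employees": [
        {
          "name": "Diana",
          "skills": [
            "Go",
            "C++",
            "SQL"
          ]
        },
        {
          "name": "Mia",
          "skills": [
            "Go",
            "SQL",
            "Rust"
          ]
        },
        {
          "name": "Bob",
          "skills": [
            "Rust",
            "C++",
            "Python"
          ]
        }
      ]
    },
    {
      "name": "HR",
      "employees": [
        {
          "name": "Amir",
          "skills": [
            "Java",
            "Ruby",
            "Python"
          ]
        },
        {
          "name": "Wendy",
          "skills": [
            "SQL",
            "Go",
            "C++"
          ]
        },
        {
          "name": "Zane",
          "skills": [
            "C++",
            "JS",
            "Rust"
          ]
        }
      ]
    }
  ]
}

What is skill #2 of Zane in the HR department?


Path: departments[1].employees[2].skills[1]
Value: JS

ANSWER: JS


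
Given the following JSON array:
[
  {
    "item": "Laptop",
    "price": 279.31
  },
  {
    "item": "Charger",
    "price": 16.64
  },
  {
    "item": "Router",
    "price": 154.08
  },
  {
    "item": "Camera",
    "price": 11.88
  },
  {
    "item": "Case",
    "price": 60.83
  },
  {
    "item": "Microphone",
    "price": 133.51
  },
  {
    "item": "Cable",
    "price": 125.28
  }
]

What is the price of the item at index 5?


Array index 5 -> Microphone
price = 133.51

ANSWER: 133.51


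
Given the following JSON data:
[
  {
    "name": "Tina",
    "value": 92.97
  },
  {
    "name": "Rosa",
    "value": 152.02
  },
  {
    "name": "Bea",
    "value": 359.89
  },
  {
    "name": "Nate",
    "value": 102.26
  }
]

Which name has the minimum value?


Comparing values:
  Tina: 92.97
  Rosa: 152.02
  Bea: 359.89
  Nate: 102.26
Minimum: Tina (92.97)

ANSWER: Tina


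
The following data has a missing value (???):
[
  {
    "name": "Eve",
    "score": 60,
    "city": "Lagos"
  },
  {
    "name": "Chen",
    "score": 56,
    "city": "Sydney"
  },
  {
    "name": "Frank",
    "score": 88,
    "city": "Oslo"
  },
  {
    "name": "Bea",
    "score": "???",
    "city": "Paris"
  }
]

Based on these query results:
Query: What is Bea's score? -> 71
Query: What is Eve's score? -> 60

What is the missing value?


The missing value is Bea's score
From query: Bea's score = 71

ANSWER: 71


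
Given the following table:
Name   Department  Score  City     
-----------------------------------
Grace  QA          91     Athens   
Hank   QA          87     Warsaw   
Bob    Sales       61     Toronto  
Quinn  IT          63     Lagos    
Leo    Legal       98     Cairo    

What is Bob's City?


Row 3: Bob
City = Toronto

ANSWER: Toronto


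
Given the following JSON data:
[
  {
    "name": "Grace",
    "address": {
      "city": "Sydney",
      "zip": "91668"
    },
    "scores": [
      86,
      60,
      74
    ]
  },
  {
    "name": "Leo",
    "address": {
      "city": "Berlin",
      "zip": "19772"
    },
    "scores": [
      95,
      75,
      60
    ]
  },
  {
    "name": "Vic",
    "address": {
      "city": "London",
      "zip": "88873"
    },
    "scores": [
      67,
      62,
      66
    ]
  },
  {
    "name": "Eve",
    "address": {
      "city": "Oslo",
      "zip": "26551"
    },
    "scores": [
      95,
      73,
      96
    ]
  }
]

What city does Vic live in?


Path: records[2].address.city
Value: London

ANSWER: London


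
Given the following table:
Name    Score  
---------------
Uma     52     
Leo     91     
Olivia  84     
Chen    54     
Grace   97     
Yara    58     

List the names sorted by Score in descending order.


Sorting by Score (descending):
  Grace: 97
  Leo: 91
  Olivia: 84
  Yara: 58
  Chen: 54
  Uma: 52


ANSWER: Grace, Leo, Olivia, Yara, Chen, Uma


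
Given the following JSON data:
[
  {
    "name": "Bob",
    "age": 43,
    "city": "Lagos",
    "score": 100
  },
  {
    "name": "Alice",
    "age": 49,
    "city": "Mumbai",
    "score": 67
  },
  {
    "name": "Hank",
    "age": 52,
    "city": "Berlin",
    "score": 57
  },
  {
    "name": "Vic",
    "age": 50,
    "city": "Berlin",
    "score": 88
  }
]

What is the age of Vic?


Looking up record where name = Vic
Record index: 3
Field 'age' = 50

ANSWER: 50


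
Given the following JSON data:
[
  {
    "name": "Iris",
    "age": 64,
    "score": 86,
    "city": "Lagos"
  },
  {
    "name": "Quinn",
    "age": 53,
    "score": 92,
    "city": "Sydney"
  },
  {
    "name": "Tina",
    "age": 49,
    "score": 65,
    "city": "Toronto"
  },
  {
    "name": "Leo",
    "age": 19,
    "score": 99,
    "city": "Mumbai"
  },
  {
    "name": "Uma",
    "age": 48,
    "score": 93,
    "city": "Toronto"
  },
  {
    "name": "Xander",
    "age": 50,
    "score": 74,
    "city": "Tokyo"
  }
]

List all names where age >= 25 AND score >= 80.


Checking both conditions:
  Iris (age=64, score=86) -> YES
  Quinn (age=53, score=92) -> YES
  Tina (age=49, score=65) -> no
  Leo (age=19, score=99) -> no
  Uma (age=48, score=93) -> YES
  Xander (age=50, score=74) -> no


ANSWER: Iris, Quinn, Uma


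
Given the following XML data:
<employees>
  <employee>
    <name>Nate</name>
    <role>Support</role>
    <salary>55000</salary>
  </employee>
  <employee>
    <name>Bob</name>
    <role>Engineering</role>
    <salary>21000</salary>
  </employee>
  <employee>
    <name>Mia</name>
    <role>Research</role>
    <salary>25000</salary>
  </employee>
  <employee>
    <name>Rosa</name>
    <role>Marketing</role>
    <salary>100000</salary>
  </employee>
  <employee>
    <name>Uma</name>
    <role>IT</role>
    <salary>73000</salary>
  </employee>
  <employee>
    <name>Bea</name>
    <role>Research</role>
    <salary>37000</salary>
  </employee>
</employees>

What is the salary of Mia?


Searching for <employee> with <name>Mia</name>
Found at position 3
<salary>25000</salary>

ANSWER: 25000


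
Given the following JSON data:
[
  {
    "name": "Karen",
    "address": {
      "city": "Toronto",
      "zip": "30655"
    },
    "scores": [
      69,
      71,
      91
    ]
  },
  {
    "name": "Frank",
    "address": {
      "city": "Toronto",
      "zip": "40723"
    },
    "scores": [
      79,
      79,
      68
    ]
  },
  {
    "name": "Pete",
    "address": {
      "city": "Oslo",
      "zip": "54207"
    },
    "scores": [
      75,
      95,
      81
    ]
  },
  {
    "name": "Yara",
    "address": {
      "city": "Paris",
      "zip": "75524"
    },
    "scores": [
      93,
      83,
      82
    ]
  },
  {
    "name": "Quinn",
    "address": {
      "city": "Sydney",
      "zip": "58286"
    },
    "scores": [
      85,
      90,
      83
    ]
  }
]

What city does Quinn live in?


Path: records[4].address.city
Value: Sydney

ANSWER: Sydney


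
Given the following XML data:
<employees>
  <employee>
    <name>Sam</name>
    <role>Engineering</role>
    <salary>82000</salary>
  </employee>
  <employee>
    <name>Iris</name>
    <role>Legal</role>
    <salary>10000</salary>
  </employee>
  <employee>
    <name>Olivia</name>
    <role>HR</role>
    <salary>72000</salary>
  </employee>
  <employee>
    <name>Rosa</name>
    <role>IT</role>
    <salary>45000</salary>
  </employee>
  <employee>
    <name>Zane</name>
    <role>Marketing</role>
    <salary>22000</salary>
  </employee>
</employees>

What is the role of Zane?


Searching for <employee> with <name>Zane</name>
Found at position 5
<role>Marketing</role>

ANSWER: Marketing


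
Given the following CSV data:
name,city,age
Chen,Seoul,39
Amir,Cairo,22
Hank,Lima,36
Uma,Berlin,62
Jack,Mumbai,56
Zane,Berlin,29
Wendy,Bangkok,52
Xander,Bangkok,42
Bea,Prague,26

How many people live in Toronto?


Scanning city column for 'Toronto':
Total matches: 0

ANSWER: 0


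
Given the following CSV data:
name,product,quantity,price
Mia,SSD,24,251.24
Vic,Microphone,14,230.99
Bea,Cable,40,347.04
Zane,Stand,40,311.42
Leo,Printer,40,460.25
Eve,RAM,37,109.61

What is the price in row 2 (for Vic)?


Row 2: Vic
Column 'price' = 230.99

ANSWER: 230.99


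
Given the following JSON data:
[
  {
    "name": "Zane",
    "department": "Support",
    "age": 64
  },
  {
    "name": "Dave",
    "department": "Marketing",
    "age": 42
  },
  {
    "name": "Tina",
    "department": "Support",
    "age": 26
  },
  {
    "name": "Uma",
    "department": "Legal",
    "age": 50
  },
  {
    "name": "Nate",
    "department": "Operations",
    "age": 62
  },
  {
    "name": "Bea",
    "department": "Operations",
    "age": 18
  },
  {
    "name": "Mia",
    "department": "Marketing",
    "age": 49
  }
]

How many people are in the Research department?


Scanning records for department = Research
  No matches found
Count: 0

ANSWER: 0


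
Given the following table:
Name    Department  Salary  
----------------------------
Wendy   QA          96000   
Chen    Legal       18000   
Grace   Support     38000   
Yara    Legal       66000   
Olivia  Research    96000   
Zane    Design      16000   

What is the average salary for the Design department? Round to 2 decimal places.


Design department members:
  Zane: 16000
Sum = 16000
Count = 1
Average = 16000 / 1 = 16000.00

ANSWER: 16000.00


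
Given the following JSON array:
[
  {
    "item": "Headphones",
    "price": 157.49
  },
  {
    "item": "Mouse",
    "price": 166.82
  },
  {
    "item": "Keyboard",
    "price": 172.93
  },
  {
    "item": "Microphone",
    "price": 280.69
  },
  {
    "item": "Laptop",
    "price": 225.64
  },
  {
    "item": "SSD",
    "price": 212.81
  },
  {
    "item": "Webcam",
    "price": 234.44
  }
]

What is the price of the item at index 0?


Array index 0 -> Headphones
price = 157.49

ANSWER: 157.49


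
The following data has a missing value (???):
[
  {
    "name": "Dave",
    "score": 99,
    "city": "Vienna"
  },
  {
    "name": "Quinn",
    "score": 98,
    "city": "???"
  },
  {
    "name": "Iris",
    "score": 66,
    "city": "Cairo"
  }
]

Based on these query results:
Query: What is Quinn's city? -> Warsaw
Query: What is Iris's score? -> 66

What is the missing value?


The missing value is Quinn's city
From query: Quinn's city = Warsaw

ANSWER: Warsaw


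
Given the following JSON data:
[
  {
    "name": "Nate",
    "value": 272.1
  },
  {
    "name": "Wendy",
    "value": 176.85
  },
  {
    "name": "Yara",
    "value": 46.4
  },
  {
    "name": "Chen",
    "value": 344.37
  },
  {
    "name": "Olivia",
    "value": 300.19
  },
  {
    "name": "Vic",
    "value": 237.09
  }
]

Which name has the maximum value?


Comparing values:
  Nate: 272.1
  Wendy: 176.85
  Yara: 46.4
  Chen: 344.37
  Olivia: 300.19
  Vic: 237.09
Maximum: Chen (344.37)

ANSWER: Chen


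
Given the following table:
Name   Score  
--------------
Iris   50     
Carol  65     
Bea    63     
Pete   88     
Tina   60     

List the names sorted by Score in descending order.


Sorting by Score (descending):
  Pete: 88
  Carol: 65
  Bea: 63
  Tina: 60
  Iris: 50


ANSWER: Pete, Carol, Bea, Tina, Iris


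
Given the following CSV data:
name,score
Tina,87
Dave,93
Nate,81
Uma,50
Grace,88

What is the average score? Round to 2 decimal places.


Scores: 87, 93, 81, 50, 88
Sum = 399
Count = 5
Average = 399 / 5 = 79.80

ANSWER: 79.80


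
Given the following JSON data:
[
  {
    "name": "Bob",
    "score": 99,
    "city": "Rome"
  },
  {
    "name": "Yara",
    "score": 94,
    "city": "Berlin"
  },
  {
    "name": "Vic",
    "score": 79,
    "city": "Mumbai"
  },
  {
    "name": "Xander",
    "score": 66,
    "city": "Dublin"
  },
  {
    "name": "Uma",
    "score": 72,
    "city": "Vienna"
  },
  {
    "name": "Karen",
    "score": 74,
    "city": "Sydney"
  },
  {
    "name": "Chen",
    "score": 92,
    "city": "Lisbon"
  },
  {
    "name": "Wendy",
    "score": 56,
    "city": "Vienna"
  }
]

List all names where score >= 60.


Filtering records where score >= 60:
  Bob (score=99) -> YES
  Yara (score=94) -> YES
  Vic (score=79) -> YES
  Xander (score=66) -> YES
  Uma (score=72) -> YES
  Karen (score=74) -> YES
  Chen (score=92) -> YES
  Wendy (score=56) -> no


ANSWER: Bob, Yara, Vic, Xander, Uma, Karen, Chen


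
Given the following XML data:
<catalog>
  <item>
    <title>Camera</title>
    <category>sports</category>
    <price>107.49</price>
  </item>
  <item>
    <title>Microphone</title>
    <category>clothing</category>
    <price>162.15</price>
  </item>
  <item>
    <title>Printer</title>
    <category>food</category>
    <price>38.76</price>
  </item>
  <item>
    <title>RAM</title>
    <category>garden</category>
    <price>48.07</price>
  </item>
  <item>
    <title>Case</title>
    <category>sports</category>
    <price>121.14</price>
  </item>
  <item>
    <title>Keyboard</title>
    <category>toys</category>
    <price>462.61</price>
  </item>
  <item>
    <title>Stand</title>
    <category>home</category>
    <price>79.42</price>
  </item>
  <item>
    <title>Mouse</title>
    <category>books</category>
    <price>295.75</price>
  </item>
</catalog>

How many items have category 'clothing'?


Scanning <item> elements for <category>clothing</category>:
  Item 2: Microphone -> MATCH
Count: 1

ANSWER: 1


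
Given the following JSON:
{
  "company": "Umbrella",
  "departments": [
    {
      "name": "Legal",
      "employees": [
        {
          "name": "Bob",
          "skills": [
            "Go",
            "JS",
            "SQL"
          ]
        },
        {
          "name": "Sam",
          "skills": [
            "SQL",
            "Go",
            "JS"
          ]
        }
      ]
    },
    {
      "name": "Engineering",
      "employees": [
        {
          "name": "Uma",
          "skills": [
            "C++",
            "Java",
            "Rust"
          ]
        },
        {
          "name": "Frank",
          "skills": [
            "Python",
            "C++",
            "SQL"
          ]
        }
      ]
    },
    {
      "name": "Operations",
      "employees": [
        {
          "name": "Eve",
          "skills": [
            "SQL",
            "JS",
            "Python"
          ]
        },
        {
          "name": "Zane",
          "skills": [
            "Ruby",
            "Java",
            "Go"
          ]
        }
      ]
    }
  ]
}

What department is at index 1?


Path: departments[1].name
Value: Engineering

ANSWER: Engineering


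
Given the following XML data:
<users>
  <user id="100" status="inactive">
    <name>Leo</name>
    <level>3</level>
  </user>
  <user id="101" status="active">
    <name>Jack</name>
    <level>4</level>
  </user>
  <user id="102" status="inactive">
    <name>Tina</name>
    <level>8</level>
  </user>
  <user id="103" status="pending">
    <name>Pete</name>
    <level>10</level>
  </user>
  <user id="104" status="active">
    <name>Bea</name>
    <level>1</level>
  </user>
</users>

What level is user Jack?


Finding user: Jack
<level>4</level>

ANSWER: 4


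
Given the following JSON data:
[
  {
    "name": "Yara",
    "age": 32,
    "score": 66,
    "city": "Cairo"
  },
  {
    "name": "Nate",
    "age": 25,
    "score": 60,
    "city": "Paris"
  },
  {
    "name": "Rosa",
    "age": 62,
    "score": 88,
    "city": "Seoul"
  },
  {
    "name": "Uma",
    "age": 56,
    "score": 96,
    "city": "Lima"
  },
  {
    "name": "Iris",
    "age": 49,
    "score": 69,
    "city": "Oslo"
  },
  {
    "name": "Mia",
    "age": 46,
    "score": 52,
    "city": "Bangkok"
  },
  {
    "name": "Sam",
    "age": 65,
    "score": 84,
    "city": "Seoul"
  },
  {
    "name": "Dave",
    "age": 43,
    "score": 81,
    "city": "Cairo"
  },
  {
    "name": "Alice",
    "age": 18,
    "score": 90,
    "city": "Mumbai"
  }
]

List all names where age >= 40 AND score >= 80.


Checking both conditions:
  Yara (age=32, score=66) -> no
  Nate (age=25, score=60) -> no
  Rosa (age=62, score=88) -> YES
  Uma (age=56, score=96) -> YES
  Iris (age=49, score=69) -> no
  Mia (age=46, score=52) -> no
  Sam (age=65, score=84) -> YES
  Dave (age=43, score=81) -> YES
  Alice (age=18, score=90) -> no


ANSWER: Rosa, Uma, Sam, Dave


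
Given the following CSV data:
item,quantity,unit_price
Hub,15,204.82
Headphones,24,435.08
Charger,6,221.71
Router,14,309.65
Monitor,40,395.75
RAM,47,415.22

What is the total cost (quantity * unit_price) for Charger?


Row: Charger
quantity = 6
unit_price = 221.71
total = 6 * 221.71 = 1330.26

ANSWER: 1330.26


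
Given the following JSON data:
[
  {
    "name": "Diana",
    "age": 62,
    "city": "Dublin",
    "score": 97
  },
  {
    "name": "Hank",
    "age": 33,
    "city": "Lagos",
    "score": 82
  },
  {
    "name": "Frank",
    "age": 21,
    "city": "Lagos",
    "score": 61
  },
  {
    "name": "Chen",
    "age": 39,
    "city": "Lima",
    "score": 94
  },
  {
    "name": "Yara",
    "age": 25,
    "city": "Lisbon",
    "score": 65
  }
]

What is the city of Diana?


Looking up record where name = Diana
Record index: 0
Field 'city' = Dublin

ANSWER: Dublin


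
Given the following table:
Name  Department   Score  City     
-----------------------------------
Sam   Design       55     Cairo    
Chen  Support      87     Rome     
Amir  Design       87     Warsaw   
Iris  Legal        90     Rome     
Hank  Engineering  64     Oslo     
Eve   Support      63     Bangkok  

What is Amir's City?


Row 3: Amir
City = Warsaw

ANSWER: Warsaw


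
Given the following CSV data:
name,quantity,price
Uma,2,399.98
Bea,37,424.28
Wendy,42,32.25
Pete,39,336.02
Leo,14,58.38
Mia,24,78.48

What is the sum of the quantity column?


Values in 'quantity' column:
  Row 1: 2
  Row 2: 37
  Row 3: 42
  Row 4: 39
  Row 5: 14
  Row 6: 24
Sum = 2 + 37 + 42 + 39 + 14 + 24 = 158

ANSWER: 158


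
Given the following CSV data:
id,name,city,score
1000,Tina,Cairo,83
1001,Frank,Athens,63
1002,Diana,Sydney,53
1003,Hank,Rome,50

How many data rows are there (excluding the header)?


Counting rows (excluding header):
Header: id,name,city,score
Data rows: 4

ANSWER: 4


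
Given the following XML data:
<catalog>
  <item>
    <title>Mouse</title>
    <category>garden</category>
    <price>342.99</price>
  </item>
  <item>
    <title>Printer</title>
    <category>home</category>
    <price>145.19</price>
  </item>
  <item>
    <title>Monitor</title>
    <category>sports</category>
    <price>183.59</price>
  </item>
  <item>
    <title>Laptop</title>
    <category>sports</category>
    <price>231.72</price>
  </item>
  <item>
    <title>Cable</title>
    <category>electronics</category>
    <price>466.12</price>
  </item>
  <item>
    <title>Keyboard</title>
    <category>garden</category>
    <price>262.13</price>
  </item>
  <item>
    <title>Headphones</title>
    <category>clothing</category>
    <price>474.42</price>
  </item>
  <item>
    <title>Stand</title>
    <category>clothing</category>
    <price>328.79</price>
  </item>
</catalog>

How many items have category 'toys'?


Scanning <item> elements for <category>toys</category>:
Count: 0

ANSWER: 0


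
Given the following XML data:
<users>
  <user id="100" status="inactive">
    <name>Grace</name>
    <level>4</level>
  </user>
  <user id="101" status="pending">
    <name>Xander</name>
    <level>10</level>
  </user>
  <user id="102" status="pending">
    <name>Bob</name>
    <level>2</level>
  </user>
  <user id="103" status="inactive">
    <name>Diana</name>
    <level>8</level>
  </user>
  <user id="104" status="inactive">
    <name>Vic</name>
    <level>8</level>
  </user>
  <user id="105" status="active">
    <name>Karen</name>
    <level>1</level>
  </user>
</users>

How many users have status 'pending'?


Counting users with status='pending':
  Xander (id=101) -> MATCH
  Bob (id=102) -> MATCH
Count: 2

ANSWER: 2


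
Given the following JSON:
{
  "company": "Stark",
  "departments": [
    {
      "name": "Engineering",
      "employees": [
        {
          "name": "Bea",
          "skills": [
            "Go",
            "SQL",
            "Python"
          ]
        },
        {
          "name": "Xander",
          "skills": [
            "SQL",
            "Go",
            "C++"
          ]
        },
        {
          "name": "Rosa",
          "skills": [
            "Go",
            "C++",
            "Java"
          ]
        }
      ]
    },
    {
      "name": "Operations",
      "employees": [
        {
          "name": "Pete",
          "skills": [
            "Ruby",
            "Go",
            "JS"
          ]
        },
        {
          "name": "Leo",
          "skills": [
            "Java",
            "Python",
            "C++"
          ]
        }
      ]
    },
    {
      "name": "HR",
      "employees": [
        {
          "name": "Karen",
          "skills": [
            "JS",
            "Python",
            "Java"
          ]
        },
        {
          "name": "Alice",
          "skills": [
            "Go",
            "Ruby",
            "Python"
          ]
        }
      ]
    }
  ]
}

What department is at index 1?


Path: departments[1].name
Value: Operations

ANSWER: Operations


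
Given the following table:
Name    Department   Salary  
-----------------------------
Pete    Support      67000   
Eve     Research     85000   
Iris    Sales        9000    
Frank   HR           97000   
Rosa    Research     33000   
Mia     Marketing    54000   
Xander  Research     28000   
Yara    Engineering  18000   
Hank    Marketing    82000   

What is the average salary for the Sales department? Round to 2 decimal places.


Sales department members:
  Iris: 9000
Sum = 9000
Count = 1
Average = 9000 / 1 = 9000.00

ANSWER: 9000.00


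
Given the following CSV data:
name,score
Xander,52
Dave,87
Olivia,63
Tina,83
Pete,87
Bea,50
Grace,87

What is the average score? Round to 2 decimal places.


Scores: 52, 87, 63, 83, 87, 50, 87
Sum = 509
Count = 7
Average = 509 / 7 = 72.71

ANSWER: 72.71


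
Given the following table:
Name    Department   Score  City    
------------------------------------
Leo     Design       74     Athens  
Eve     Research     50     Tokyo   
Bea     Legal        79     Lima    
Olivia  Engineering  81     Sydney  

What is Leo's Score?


Row 1: Leo
Score = 74

ANSWER: 74


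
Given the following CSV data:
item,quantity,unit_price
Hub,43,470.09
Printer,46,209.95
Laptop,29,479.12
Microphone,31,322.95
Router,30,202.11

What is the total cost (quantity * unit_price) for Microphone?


Row: Microphone
quantity = 31
unit_price = 322.95
total = 31 * 322.95 = 10011.45

ANSWER: 10011.45


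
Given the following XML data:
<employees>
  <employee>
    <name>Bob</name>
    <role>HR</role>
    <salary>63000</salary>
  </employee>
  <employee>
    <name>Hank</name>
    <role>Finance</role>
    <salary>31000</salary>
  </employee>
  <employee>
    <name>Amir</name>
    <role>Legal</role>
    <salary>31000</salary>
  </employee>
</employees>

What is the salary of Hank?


Searching for <employee> with <name>Hank</name>
Found at position 2
<salary>31000</salary>

ANSWER: 31000
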